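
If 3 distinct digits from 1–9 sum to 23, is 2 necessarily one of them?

No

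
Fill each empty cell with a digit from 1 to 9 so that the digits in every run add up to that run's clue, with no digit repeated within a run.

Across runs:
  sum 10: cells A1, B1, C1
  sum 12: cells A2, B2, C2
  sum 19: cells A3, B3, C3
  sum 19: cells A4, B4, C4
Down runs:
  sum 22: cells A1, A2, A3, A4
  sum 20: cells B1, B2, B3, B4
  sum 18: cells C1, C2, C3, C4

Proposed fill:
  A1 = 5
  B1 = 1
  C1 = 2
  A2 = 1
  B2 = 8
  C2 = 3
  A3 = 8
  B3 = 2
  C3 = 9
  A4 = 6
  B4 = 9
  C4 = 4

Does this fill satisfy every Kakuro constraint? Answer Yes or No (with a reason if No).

No — the across run A1–C1 sums to 8, not 10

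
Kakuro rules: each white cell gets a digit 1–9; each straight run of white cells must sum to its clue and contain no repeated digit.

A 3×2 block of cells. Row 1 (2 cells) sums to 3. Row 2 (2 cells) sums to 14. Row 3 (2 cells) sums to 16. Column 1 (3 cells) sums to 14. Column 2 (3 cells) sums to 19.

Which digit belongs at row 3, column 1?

7

3 in 2 cells must be {1,2}; 16 in 2 cells must be {7,9}.
The 3 across and the 19 down share only 2, so (1,2) = 2.
Given what's placed, (3,2) must be 9 to fit the 16 across and 19 down.
(1,1) = 3 − 2 = 1 completes the 3 across.
(2,2) = 19 − 11 = 8 completes the 19 down.
(3,1) = 16 − 9 = 7 completes the 16 across.
(2,1) = 14 − 8 = 6 completes the 14 across.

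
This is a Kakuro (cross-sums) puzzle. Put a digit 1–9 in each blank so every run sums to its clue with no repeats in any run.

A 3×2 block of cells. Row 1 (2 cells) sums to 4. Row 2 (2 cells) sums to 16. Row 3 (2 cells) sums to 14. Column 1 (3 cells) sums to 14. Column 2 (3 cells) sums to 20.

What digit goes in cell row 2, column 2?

9

4 in 2 cells must be {1,3}; 16 in 2 cells must be {7,9}.
The 4 across and the 20 down share only 3, so (1,2) = 3.
Given what's placed, (2,2) must be 9 to fit the 16 across and 20 down.
(3,2) = 20 − 12 = 8 completes the 20 down.
(1,1) = 4 − 3 = 1 completes the 4 across.
(2,1) = 16 − 9 = 7 completes the 16 across.
(3,1) = 14 − 8 = 6 completes the 14 across.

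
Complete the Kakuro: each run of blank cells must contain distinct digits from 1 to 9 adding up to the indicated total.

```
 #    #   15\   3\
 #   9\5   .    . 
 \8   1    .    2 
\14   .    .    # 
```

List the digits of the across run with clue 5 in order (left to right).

3 in 2 cells must be {1,2}.
R1C3 = 3 − 2 = 1 completes the 3 down.
R2C2 = 8 − 3 = 5 completes the 8 across.
R3C1 = 9 − 1 = 8 completes the 9 down.
R3C2 = 14 − 8 = 6 completes the 14 across.
R1C2 = 5 − 1 = 4 completes the 5 across.

4 1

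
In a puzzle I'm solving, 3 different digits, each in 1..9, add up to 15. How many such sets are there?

3 distinct digits from 1–9 sum between 6 and 24.

8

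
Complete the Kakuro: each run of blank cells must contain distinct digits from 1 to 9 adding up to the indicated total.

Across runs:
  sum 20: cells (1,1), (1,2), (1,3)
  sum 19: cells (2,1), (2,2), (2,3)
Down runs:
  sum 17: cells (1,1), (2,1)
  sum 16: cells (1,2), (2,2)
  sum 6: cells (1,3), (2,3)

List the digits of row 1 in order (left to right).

17 in 2 cells must be {8,9}; 16 in 2 cells must be {7,9}.
Nothing is forced directly, so branch on (1,3), whose candidates are 4 or 5. If (1,3) = 5: then (2,3) would have to be in {2,3,4,5,6,7,8,9} for the 19 across but in {1} for the 6 down — contradiction. So (1,3) = 4.
Given what's placed, (1,1) must be 9 to fit the 20 across and 17 down.
(1,2) = 20 − 13 = 7 completes the 20 across.
(2,1) = 17 − 9 = 8 completes the 17 down.
(2,2) = 16 − 7 = 9 completes the 16 down.
(2,3) = 19 − 17 = 2 completes the 19 across.

9 7 4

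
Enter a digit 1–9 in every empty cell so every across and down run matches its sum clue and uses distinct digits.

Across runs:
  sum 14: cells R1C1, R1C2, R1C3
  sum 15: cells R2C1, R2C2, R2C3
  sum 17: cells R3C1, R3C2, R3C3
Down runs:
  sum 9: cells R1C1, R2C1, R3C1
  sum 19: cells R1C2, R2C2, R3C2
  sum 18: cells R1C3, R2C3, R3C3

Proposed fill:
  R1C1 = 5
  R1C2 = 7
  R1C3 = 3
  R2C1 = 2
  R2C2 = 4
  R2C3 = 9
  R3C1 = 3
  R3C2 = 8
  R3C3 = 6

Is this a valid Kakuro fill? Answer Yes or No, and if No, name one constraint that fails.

No — the down run R1C1–R3C1 sums to 10, not 9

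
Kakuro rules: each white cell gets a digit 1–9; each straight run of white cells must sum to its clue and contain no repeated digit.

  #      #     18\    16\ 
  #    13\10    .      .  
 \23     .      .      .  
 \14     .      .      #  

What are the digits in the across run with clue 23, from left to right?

23 in 3 cells must be {6,8,9}; 16 in 2 cells must be {7,9}.
The 23 across and the 16 down share only 9, so R2C3 = 9.
R1C3 = 16 − 9 = 7 completes the 16 down.
R1C2 = 10 − 7 = 3 completes the 10 across.
No cell is forced outright now. R2C1 can only be 6 or 8 (the digits allowed by both its 23 across and its 13 down). If R2C1 = 6: that forces R2C2 = 8, after which R3C1 would have to be in {5,6,8,9} for the 14 across but in {7} for the 13 down — contradiction. So R2C1 = 8.
R2C2 = 23 − 17 = 6 completes the 23 across.
R3C1 = 13 − 8 = 5 completes the 13 down.
R3C2 = 14 − 5 = 9 completes the 14 across.

8 6 9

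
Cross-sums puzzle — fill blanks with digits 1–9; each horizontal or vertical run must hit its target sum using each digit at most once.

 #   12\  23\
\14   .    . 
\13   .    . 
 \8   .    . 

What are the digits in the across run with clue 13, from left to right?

23 in 3 cells must be {6,8,9}.
The 8 across and the 23 down share only 6, so R3C2 = 6.
R3C1 = 8 − 6 = 2 completes the 8 across.
Nothing is forced directly, so branch on R1C1, whose candidates are 6 or 9. If R1C1 = 9: then R1C2 would have to be in {5} for the 14 across but in {8,9} for the 23 down — contradiction. So R1C1 = 6.
R1C2 = 14 − 6 = 8 completes the 14 across.
R2C1 = 12 − 8 = 4 completes the 12 down.
R2C2 = 13 − 4 = 9 completes the 13 across.

4, 9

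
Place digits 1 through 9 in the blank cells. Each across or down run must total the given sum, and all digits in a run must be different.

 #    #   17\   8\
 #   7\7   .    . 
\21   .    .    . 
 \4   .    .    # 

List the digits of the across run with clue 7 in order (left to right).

4 in 2 cells must be {1,3}.
Nothing is forced directly, so branch on R3C2, whose candidates are 1 or 3. If R3C2 = 1: then R1C2 would have to be in {1,2,3,4,5,6} for the 7 across but in {7,9} for the 17 down — contradiction. So R3C2 = 3.
R3C1 = 4 − 3 = 1 completes the 4 across.
R2C1 = 7 − 1 = 6 completes the 7 down.
R2C2 = 8: the only remaining digit allowed by both the 21 across and the 17 down.
R2C3 = 21 − 14 = 7 completes the 21 across.
R1C2 = 17 − 11 = 6 completes the 17 down.
R1C3 = 7 − 6 = 1 completes the 7 across.

6 1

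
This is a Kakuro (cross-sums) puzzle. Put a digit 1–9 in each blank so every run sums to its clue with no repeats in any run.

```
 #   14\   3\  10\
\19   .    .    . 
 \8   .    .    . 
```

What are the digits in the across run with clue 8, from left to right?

5 1 2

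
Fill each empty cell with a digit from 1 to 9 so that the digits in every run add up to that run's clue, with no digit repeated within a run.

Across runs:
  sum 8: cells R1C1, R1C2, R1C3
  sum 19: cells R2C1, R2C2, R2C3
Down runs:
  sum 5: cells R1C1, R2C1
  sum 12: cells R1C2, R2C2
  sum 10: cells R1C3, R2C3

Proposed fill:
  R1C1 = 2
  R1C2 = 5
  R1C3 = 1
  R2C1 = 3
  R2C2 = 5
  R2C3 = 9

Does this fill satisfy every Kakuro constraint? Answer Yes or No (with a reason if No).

No — the across run R2C1–R2C3 sums to 17, not 19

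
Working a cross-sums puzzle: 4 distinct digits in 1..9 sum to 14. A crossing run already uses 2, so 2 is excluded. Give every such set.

{1,3,4,6}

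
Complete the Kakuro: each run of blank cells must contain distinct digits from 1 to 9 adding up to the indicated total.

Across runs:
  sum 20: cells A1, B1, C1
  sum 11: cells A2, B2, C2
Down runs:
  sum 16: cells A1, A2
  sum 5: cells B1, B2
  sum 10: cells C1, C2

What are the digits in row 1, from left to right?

9 4 7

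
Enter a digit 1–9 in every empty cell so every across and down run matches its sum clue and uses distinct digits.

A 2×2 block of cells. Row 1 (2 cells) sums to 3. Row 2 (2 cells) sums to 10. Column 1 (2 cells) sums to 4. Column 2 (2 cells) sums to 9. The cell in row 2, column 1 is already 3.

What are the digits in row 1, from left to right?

1, 2

3 in 2 cells must be {1,2}; 4 in 2 cells must be {1,3}.
(1,1) = 4 − 3 = 1 completes the 4 down.
(1,2) = 3 − 1 = 2 completes the 3 across.
(2,2) = 10 − 3 = 7 completes the 10 across.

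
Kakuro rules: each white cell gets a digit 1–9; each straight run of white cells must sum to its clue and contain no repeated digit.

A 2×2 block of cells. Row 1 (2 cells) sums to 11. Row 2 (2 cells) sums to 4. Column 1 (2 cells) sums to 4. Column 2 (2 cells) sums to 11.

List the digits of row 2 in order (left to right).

4 in 2 cells must be {1,3}.
The 11 across and the 4 down share only 3, so (1,1) = 3.
(1,2) = 11 − 3 = 8 completes the 11 across.
(2,1) = 4 − 3 = 1 completes the 4 down.
(2,2) = 4 − 1 = 3 completes the 4 across.

1 3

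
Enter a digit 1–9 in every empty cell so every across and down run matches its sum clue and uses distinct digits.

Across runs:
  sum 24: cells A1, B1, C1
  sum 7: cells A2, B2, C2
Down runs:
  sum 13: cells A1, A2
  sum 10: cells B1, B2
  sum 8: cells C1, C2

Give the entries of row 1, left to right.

9, 8, 7

24 in 3 cells must be {7,8,9}; 7 in 3 cells must be {1,2,4}.
The 24 across and the 8 down share only 7, so C1 = 7.
The 7 across and the 13 down share only 4, so A2 = 4.
C2 = 8 − 7 = 1 completes the 8 down.
A1 = 13 − 4 = 9 completes the 13 down.
B1 = 24 − 16 = 8 completes the 24 across.
B2 = 7 − 5 = 2 completes the 7 across.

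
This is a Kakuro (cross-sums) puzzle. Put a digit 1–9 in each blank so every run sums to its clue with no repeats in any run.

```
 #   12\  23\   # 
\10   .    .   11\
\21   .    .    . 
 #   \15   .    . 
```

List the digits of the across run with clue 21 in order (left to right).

8 9 4

23 in 3 cells must be {6,8,9}.
Nothing is forced directly, so branch on R1C2, whose candidates are 6 or 8 or 9. If R1C2 = 8: then R1C1 would have to be in {2} for the 10 across but in {3,4,5,7,8,9} for the 12 down — contradiction. If R1C2 = 9: then R1C1 would have to be in {1} for the 10 across but in {3,4,5,7,8,9} for the 12 down — contradiction. So R1C2 = 6.
R1C1 = 10 − 6 = 4 completes the 10 across.
R2C1 = 12 − 4 = 8 completes the 12 down.
R2C2 = 9: the only remaining digit allowed by both the 21 across and the 23 down.
R2C3 = 21 − 17 = 4 completes the 21 across.
R3C2 = 23 − 15 = 8 completes the 23 down.
R3C3 = 15 − 8 = 7 completes the 15 across.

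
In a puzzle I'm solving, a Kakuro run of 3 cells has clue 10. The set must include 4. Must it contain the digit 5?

The only way to make 10 from 3 distinct digits under that restriction is {1,4,5}, which contains 5.

Yes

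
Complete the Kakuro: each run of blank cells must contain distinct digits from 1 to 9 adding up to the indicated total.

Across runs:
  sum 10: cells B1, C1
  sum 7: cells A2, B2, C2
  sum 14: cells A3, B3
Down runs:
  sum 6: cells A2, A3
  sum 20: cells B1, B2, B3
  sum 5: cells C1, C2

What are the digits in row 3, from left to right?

5 9

7 in 3 cells must be {1,2,4}.
The 7 across and the 20 down share only 4, so B2 = 4.
Intersecting the 14 across with the 6 down forces A3 = 5.
B3 = 14 − 5 = 9 completes the 14 across.
B1 = 20 − 13 = 7 completes the 20 down.
C1 = 10 − 7 = 3 completes the 10 across.
A2 = 6 − 5 = 1 completes the 6 down.
C2 = 7 − 5 = 2 completes the 7 across.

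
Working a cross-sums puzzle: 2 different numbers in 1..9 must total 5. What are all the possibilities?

2 distinct digits from 1–9 sum between 3 and 17.

{1,4}; {2,3}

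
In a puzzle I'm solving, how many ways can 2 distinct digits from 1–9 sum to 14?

2 distinct digits from 1–9 sum between 3 and 17.
Enumerating: {5,9}, {6,8}.

2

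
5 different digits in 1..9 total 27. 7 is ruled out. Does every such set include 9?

Yes

Every partition of 27 into 5 distinct digits under that restriction includes 9: {1,3,6,8,9}, {1,4,5,8,9}, {2,3,5,8,9}, {3,4,5,6,9}.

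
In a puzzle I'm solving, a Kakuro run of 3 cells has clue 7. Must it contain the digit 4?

The only way to make 7 from 3 distinct digits is {1,2,4}, which contains 4.

Yes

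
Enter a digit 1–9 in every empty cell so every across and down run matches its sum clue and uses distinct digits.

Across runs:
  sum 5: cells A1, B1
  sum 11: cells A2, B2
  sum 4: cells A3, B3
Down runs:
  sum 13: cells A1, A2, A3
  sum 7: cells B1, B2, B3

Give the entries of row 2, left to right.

9 2

4 in 2 cells must be {1,3}; 7 in 3 cells must be {1,2,4}.
The 4 across and the 7 down share only 1, so B3 = 1.
A3 = 4 − 1 = 3 completes the 4 across.
Nothing is forced directly, so branch on B1, whose candidates are 2 or 4. If B1 = 2: then A1 would have to be in {3} for the 5 across but in {1,2,4,6,8,9} for the 13 down — contradiction. So B1 = 4.
A1 = 5 − 4 = 1 completes the 5 across.
A2 = 13 − 4 = 9 completes the 13 down.
B2 = 11 − 9 = 2 completes the 11 across.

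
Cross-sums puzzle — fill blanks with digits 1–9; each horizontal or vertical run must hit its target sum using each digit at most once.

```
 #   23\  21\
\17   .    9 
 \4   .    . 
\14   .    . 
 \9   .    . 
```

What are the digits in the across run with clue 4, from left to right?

1, 3

17 in 2 cells must be {8,9}; 4 in 2 cells must be {1,3}.
R1C1 = 17 − 9 = 8 completes the 17 across.
Nothing is forced directly, so branch on R2C1, whose candidates are 1 or 3. If R2C1 = 3: that forces R2C2 = 1, R3C1 = 5, after which R3C2 would have to be in {9} for the 14 across but in {3,4,5,6,7,8} for the 21 down — contradiction. So R2C1 = 1.
R2C2 = 4 − 1 = 3 completes the 4 across.
R4C1 = 5: the only remaining digit allowed by both the 9 across and the 23 down.
R4C2 = 9 − 5 = 4 completes the 9 across.
R3C1 = 23 − 14 = 9 completes the 23 down.
R3C2 = 14 − 9 = 5 completes the 14 across.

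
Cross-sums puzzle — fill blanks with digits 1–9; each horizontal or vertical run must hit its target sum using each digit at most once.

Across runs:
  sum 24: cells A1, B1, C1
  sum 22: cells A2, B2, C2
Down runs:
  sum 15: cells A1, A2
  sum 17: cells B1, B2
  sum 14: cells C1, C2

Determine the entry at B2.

24 in 3 cells must be {7,8,9}; 17 in 2 cells must be {8,9}.
Nothing is forced directly, so branch on B1, whose candidates are 8 or 9. If B1 = 9: that forces C1 = 8, B2 = 8, after which C2 would have to be in {5,9} for the 22 across but in {6} for the 14 down — contradiction. So B1 = 8.
Given what's placed, C1 must be 9 to fit the 24 across and 14 down.
B2 = 17 − 8 = 9 completes the 17 down.
C2 = 14 − 9 = 5 completes the 14 down.
A1 = 24 − 17 = 7 completes the 24 across.
A2 = 22 − 14 = 8 completes the 22 across.

9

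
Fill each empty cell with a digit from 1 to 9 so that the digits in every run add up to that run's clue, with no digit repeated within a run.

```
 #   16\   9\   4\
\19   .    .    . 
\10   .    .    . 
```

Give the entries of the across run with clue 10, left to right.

7, 2, 1

16 in 2 cells must be {7,9}; 4 in 2 cells must be {1,3}.
The 19 across and the 4 down share only 3, so R1C3 = 3.
The 10 across and the 16 down share only 7, so R2C1 = 7.
R2C3 = 4 − 3 = 1 completes the 4 down.
R1C1 = 16 − 7 = 9 completes the 16 down.
R1C2 = 19 − 12 = 7 completes the 19 across.
R2C2 = 10 − 8 = 2 completes the 10 across.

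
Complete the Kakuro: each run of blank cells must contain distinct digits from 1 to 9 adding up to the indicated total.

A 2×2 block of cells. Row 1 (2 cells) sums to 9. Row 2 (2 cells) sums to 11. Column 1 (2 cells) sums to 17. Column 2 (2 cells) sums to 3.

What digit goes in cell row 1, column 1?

8

17 in 2 cells must be {8,9}; 3 in 2 cells must be {1,2}.
The 9 across and the 17 down share only 8, so (1,1) = 8.
(1,2) = 9 − 8 = 1 completes the 9 across.
(2,1) = 17 − 8 = 9 completes the 17 down.
(2,2) = 11 − 9 = 2 completes the 11 across.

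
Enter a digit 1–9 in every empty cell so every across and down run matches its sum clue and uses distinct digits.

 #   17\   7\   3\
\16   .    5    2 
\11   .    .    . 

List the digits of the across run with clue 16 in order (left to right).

9 5 2

17 in 2 cells must be {8,9}; 3 in 2 cells must be {1,2}.
R1C1 = 16 − 7 = 9 completes the 16 across.
R2C1 = 17 − 9 = 8 completes the 17 down.
R2C2 = 7 − 5 = 2 completes the 7 down.
R2C3 = 11 − 10 = 1 completes the 11 across.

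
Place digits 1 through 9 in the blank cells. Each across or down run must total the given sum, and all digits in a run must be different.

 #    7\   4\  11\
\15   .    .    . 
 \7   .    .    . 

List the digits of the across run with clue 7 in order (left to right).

7 in 3 cells must be {1,2,4}; 4 in 2 cells must be {1,3}.
The 7 across and the 4 down share only 1, so R2C2 = 1.
R1C2 = 4 − 1 = 3 completes the 4 down.
Nothing is forced directly, so branch on R2C1, whose candidates are 2 or 4. If R2C1 = 4: then R1C1 would have to be in {4,5,7,8} for the 15 across but in {3} for the 7 down — contradiction. So R2C1 = 2.
R1C1 = 7 − 2 = 5 completes the 7 down.
R1C3 = 15 − 8 = 7 completes the 15 across.
R2C3 = 7 − 3 = 4 completes the 7 across.

2 1 4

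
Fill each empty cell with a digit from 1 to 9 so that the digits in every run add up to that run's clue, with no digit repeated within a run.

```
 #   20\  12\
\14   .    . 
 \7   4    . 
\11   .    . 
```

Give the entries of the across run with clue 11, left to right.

Given what's placed, R1C1 must be 9 to fit the 14 across and 20 down.
R1C2 = 14 − 9 = 5 completes the 14 across.
R2C2 = 7 − 4 = 3 completes the 7 across.
R3C1 = 20 − 13 = 7 completes the 20 down.
R3C2 = 11 − 7 = 4 completes the 11 across.

7 4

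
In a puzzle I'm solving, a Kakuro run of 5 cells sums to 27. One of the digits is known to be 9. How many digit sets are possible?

8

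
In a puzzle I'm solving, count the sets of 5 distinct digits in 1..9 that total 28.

9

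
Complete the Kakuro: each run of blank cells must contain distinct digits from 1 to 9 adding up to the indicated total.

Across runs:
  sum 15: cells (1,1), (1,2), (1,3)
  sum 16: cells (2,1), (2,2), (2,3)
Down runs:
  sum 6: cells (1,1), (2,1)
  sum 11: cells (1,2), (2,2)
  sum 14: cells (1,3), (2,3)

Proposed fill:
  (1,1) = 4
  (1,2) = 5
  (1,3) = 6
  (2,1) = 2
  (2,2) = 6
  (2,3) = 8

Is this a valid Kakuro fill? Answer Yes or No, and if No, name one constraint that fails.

Yes

Across: 4+5+6=15; 2+6+8=16. Down: 4+2=6; 5+6=11; 6+8=14. No digit repeats within any run.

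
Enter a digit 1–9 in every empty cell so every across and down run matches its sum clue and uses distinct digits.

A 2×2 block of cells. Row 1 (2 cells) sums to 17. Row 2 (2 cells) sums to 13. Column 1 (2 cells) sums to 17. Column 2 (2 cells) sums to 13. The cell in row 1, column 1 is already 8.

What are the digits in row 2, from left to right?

17 in 2 cells must be {8,9}.
(1,2) = 17 − 8 = 9 completes the 17 across.
(2,1) = 17 − 8 = 9 completes the 17 down.
(2,2) = 13 − 9 = 4 completes the 13 across.

9 4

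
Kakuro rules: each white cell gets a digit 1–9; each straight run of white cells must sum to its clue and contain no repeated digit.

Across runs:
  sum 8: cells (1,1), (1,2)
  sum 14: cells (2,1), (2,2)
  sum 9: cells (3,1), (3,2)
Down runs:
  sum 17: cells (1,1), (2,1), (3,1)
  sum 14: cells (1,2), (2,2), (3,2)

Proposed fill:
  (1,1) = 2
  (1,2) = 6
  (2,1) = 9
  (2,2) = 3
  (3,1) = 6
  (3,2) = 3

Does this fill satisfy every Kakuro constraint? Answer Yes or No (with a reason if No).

No — the across run (2,1)–(2,2) sums to 12, not 14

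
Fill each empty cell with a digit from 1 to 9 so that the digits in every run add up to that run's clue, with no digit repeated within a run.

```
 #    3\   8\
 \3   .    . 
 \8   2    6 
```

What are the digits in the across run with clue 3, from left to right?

1 2

3 in 2 cells must be {1,2}.
R1C1 = 3 − 2 = 1 completes the 3 down.
R1C2 = 3 − 1 = 2 completes the 3 across.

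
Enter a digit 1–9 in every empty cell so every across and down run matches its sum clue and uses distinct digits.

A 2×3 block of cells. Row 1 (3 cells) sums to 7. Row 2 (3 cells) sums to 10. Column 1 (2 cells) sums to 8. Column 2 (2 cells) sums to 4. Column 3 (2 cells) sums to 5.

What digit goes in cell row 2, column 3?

7 in 3 cells must be {1,2,4}; 4 in 2 cells must be {1,3}.
The 7 across and the 4 down share only 1, so (1,2) = 1.
(2,2) = 4 − 1 = 3 completes the 4 down.
Given what's placed, (1,1) must be 2 to fit the 7 across and 8 down.
(1,3) = 7 − 3 = 4 completes the 7 across.
(2,1) = 8 − 2 = 6 completes the 8 down.
(2,3) = 10 − 9 = 1 completes the 10 across.

1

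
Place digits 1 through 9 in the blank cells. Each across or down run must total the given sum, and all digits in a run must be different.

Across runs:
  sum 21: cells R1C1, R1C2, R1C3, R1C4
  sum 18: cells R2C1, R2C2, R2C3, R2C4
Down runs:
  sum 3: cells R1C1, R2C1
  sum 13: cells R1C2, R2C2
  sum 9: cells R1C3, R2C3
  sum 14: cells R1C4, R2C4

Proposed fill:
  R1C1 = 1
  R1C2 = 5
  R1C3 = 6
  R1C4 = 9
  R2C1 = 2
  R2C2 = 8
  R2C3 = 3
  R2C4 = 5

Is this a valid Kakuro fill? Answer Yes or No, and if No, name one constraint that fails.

Yes

Across: 1+5+6+9=21; 2+8+3+5=18. Down: 1+2=3; 5+8=13; 6+3=9; 9+5=14. No digit repeats within any run.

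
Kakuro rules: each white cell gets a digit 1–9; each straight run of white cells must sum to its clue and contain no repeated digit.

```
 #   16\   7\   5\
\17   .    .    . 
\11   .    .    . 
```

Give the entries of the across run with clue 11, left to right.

16 in 2 cells must be {7,9}.
The 11 across and the 16 down share only 7, so R2C1 = 7.
R1C1 = 16 − 7 = 9 completes the 16 down.
Nothing is forced directly, so branch on R2C2, whose candidates are 1 or 3. If R2C2 = 3: then R1C2 would have to be in {1,2,3,5,6,7} for the 17 across but in {4} for the 7 down — contradiction. So R2C2 = 1.
R1C2 = 7 − 1 = 6 completes the 7 down.
R1C3 = 17 − 15 = 2 completes the 17 across.
R2C3 = 11 − 8 = 3 completes the 11 across.

7 1 3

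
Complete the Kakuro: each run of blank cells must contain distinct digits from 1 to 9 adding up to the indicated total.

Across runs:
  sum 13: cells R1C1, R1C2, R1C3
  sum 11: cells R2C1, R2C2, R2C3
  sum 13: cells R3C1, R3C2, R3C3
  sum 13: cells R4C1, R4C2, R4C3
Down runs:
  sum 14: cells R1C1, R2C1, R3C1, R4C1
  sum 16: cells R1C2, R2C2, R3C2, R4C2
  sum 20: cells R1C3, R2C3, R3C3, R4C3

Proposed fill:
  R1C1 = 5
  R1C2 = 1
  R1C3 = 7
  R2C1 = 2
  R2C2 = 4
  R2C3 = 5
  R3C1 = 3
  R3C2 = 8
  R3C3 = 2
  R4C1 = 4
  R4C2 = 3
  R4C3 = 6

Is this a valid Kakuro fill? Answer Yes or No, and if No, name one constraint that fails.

Yes

Across: 5+1+7=13; 2+4+5=11; 3+8+2=13; 4+3+6=13. Down: 5+2+3+4=14; 1+4+8+3=16; 7+5+2+6=20. No digit repeats within any run.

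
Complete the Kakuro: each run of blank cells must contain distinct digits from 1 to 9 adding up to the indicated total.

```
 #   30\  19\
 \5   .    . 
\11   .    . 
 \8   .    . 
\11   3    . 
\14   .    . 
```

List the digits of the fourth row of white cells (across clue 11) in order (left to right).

3 8

R1C1 = 4: the only remaining digit allowed by both the 5 across and the 30 down.
R1C2 = 5 − 4 = 1 completes the 5 across.
R3C1 = 6: the only remaining digit allowed by both the 8 across and the 30 down.
R3C2 = 8 − 6 = 2 completes the 8 across.
R4C2 = 11 − 3 = 8 completes the 11 across.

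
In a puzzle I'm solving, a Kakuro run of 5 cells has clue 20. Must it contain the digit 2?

Counterexample: {1,3,4,5,7} sums to 20 without using 2.

No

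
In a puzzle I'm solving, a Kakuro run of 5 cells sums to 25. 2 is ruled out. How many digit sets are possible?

5 distinct digits from 1–9 sum between 15 and 35.
Dropping sets that contain 2.
Enumerating: {1,3,4,8,9}, {1,3,5,7,9}, {1,3,6,7,8}, {1,4,5,6,9}, {1,4,5,7,8}, {3,4,5,6,7}.

6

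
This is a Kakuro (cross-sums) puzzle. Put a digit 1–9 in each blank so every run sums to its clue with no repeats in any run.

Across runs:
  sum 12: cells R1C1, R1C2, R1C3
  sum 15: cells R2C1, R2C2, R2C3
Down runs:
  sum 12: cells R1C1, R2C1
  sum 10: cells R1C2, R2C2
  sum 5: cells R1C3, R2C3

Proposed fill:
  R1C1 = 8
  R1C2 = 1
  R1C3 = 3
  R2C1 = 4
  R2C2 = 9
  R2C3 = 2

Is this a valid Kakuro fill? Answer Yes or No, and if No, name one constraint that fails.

Yes

Across: 8+1+3=12; 4+9+2=15. Down: 8+4=12; 1+9=10; 3+2=5. No digit repeats within any run.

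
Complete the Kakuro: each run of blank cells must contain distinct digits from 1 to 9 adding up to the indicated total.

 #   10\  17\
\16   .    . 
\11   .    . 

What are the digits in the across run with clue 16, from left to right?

16 in 2 cells must be {7,9}; 17 in 2 cells must be {8,9}.
The 16 across and the 17 down share only 9, so R1C2 = 9.
R2C2 = 17 − 9 = 8 completes the 17 down.
R1C1 = 16 − 9 = 7 completes the 16 across.
R2C1 = 11 − 8 = 3 completes the 11 across.

7 9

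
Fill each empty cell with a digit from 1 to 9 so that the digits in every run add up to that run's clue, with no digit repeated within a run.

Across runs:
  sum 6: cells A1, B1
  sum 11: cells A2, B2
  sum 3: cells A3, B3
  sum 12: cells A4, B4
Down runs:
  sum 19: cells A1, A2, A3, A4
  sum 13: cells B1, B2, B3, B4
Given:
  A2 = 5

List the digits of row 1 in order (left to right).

3 in 2 cells must be {1,2}.
B2 = 11 − 5 = 6 completes the 11 across.
B4 = 4: the only remaining digit allowed by both the 12 across and the 13 down.
A4 = 12 − 4 = 8 completes the 12 across.
A3 = 2: the only remaining digit allowed by both the 3 across and the 19 down.
B3 = 3 − 2 = 1 completes the 3 across.
A1 = 19 − 15 = 4 completes the 19 down.
B1 = 6 − 4 = 2 completes the 6 across.

4, 2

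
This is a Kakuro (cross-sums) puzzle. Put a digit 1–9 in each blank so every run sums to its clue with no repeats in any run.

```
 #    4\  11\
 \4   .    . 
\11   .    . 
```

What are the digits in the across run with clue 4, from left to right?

1 3

4 in 2 cells must be {1,3}.
The 4 across and the 11 down share only 3, so R1C2 = 3.
The 11 across and the 4 down share only 3, so R2C1 = 3.
R2C2 = 11 − 3 = 8 completes the 11 across.
R1C1 = 4 − 3 = 1 completes the 4 across.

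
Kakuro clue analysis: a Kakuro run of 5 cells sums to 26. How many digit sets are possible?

5 distinct digits from 1–9 sum between 15 and 35.

11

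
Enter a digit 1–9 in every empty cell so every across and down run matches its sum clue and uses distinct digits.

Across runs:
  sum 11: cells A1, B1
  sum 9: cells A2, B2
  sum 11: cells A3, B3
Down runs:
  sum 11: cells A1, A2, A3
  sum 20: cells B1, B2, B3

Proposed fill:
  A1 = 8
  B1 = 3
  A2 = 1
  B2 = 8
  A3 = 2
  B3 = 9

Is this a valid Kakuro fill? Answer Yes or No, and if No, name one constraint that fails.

Yes

Across: 8+3=11; 1+8=9; 2+9=11. Down: 8+1+2=11; 3+8+9=20. No digit repeats within any run.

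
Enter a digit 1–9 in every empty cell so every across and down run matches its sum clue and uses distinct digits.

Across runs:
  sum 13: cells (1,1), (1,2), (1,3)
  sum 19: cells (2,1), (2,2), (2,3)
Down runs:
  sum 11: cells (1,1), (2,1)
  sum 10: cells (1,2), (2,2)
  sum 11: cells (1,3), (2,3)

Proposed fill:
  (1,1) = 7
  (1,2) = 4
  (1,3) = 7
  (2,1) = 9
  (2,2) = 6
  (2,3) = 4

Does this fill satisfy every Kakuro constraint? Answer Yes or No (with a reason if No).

No — the across run (1,1)–(1,3) sums to 18, not 13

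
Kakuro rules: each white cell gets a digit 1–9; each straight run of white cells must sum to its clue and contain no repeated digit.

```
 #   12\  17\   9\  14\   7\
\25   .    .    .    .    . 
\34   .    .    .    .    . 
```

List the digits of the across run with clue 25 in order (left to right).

8 9 2 5 1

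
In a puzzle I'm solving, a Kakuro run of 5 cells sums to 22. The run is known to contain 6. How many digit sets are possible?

5

5 distinct digits from 1–9 sum between 15 and 35.
Keeping only sets containing 6.
Enumerating: {1,2,4,6,9}, {1,2,5,6,8}, {1,3,4,6,8}, {1,3,5,6,7}, {2,3,4,6,7}.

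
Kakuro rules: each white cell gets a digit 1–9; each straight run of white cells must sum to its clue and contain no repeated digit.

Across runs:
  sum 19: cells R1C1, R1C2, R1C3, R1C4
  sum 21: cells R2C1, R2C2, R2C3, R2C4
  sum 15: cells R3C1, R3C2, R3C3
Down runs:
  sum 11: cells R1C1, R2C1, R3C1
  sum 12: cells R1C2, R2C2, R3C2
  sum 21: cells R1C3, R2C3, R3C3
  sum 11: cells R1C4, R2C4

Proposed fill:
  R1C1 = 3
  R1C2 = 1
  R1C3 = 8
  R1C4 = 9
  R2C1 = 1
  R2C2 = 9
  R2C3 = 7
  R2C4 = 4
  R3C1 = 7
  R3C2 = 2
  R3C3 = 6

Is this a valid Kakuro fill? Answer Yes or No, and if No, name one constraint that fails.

No — the across run R1C1–R1C4 sums to 21, not 19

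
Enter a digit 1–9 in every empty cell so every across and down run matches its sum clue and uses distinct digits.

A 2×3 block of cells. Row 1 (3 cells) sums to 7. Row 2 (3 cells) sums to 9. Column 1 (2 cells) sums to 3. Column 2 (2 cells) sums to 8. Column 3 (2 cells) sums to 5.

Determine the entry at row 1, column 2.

2

7 in 3 cells must be {1,2,4}; 3 in 2 cells must be {1,2}.
Nothing is forced directly, so branch on (1,1), whose candidates are 1 or 2. If (1,1) = 2: that forces (1,2) = 1, (1,3) = 4, (2,1) = 1, after which (2,2) would have to be in {2,3,5,6} for the 9 across but in {7} for the 8 down — contradiction. So (1,1) = 1.
Given what's placed, (1,2) must be 2 to fit the 7 across and 8 down.
(1,3) = 7 − 3 = 4 completes the 7 across.
(2,1) = 3 − 1 = 2 completes the 3 down.
(2,2) = 8 − 2 = 6 completes the 8 down.
(2,3) = 9 − 8 = 1 completes the 9 across.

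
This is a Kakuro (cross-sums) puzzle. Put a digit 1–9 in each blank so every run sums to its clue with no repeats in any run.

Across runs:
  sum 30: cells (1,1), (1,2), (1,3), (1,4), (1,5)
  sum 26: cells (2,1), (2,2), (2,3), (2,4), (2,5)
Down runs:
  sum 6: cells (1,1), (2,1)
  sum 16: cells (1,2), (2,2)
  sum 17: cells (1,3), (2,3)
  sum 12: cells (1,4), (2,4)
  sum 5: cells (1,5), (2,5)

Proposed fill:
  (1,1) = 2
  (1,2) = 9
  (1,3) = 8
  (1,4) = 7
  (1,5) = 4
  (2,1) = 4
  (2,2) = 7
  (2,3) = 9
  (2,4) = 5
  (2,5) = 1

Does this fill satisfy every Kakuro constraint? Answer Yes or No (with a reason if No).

Across: 2+9+8+7+4=30; 4+7+9+5+1=26. Down: 2+4=6; 9+7=16; 8+9=17; 7+5=12; 4+1=5. No digit repeats within any run.

Yes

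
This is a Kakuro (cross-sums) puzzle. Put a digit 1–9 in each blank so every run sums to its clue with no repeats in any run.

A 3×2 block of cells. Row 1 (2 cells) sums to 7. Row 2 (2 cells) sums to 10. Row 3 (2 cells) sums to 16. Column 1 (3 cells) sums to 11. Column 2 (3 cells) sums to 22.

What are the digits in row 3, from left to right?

7 9

16 in 2 cells must be {7,9}.
The 16 across and the 11 down share only 7, so (3,1) = 7.
(3,2) = 16 − 7 = 9 completes the 16 across.
Nothing is forced directly, so branch on (1,1), whose candidates are 1 or 3. If (1,1) = 3: then (1,2) would have to be in {4} for the 7 across but in {5,6,7,8} for the 22 down — contradiction. So (1,1) = 1.
(1,2) = 7 − 1 = 6 completes the 7 across.
(2,1) = 11 − 8 = 3 completes the 11 down.
(2,2) = 10 − 3 = 7 completes the 10 across.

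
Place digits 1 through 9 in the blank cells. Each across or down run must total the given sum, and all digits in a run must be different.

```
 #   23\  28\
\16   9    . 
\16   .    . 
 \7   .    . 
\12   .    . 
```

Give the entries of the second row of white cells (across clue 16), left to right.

7, 9

16 in 2 cells must be {7,9}.
R1C2 = 16 − 9 = 7 completes the 16 across.
Given what's placed, R2C1 must be 7 to fit the 16 across and 23 down.
R2C2 = 16 − 7 = 9 completes the 16 across.
Given what's placed, R3C2 must be 4 to fit the 7 across and 28 down.
R4C2 = 28 − 20 = 8 completes the 28 down.
R3C1 = 7 − 4 = 3 completes the 7 across.
R4C1 = 12 − 8 = 4 completes the 12 across.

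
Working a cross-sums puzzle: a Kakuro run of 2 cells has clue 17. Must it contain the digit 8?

Yes

The only way to make 17 from 2 distinct digits is {8,9}, which contains 8.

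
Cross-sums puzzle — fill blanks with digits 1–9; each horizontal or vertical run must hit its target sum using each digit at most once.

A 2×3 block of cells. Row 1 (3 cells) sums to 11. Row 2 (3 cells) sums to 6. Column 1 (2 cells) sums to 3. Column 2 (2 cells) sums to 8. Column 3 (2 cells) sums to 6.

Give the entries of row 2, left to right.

1 3 2

6 in 3 cells must be {1,2,3}; 3 in 2 cells must be {1,2}.
Nothing is forced directly, so branch on (1,1), whose candidates are 1 or 2. If (1,1) = 1: that forces (2,1) = 2, (2,3) = 1, after which (1,3) would have to be in {2,3,4,6,7,8} for the 11 across but in {5} for the 6 down — contradiction. So (1,1) = 2.
(2,1) = 3 − 2 = 1 completes the 3 down.
Given what's placed, (2,3) must be 2 to fit the 6 across and 6 down.
(1,3) = 6 − 2 = 4 completes the 6 down.
(2,2) = 6 − 3 = 3 completes the 6 across.
(1,2) = 11 − 6 = 5 completes the 11 across.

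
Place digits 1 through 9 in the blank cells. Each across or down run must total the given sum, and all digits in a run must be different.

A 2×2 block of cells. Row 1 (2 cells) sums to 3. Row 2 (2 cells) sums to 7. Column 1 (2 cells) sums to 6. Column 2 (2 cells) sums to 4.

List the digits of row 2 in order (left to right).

4 3

3 in 2 cells must be {1,2}; 4 in 2 cells must be {1,3}.
The 3 across and the 4 down share only 1, so (1,2) = 1.
(2,2) = 4 − 1 = 3 completes the 4 down.
(1,1) = 3 − 1 = 2 completes the 3 across.
(2,1) = 7 − 3 = 4 completes the 7 across.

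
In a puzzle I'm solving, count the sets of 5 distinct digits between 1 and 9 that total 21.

5 distinct digits from 1–9 sum between 15 and 35.

8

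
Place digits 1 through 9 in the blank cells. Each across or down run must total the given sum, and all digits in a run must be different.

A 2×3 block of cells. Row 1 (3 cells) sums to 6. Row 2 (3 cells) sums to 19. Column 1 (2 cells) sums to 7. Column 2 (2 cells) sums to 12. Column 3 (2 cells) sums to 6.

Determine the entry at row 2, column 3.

4

6 in 3 cells must be {1,2,3}.
The 6 across and the 12 down share only 3, so (1,2) = 3.
(2,2) = 12 − 3 = 9 completes the 12 down.
Nothing is forced directly, so branch on (2,3), whose candidates are 2 or 4. If (2,3) = 2: then (1,3) would have to be in {1,2} for the 6 across but in {4} for the 6 down — contradiction. So (2,3) = 4.
(1,3) = 6 − 4 = 2 completes the 6 down.
(2,1) = 19 − 13 = 6 completes the 19 across.
(1,1) = 6 − 5 = 1 completes the 6 across.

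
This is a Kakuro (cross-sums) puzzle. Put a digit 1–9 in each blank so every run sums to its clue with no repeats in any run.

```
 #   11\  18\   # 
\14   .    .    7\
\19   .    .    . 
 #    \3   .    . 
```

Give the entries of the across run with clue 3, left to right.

1 2

3 in 2 cells must be {1,2}.
Nothing is forced directly, so branch on R3C3, whose candidates are 1 or 2. If R3C3 = 1: that forces R2C3 = 6, R3C2 = 2, R1C2 = 9, after which R2C2 would have to be in {4,5,8,9} for the 19 across but in {7} for the 18 down — contradiction. So R3C3 = 2.
R2C3 = 7 − 2 = 5 completes the 7 down.
R3C2 = 3 − 2 = 1 completes the 3 across.
R2C2 = 8: the only remaining digit allowed by both the 19 across and the 18 down.
R1C2 = 18 − 9 = 9 completes the 18 down.
R2C1 = 19 − 13 = 6 completes the 19 across.
R1C1 = 14 − 9 = 5 completes the 14 across.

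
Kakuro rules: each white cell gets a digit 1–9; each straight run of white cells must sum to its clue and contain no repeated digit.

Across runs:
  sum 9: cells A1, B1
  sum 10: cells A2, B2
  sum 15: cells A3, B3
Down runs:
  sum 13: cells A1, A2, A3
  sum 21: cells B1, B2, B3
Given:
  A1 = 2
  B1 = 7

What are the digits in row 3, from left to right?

7 8

Nothing is forced directly, so branch on B2, whose candidates are 6 or 8 or 9. If B2 = 8: then A2 would have to be in {2} for the 10 across but in {3,4,5,6,7,8} for the 13 down — contradiction. If B2 = 9: then A2 would have to be in {1} for the 10 across but in {3,4,5,6,7,8} for the 13 down — contradiction. So B2 = 6.
A2 = 10 − 6 = 4 completes the 10 across.
A3 = 13 − 6 = 7 completes the 13 down.
B3 = 15 − 7 = 8 completes the 15 across.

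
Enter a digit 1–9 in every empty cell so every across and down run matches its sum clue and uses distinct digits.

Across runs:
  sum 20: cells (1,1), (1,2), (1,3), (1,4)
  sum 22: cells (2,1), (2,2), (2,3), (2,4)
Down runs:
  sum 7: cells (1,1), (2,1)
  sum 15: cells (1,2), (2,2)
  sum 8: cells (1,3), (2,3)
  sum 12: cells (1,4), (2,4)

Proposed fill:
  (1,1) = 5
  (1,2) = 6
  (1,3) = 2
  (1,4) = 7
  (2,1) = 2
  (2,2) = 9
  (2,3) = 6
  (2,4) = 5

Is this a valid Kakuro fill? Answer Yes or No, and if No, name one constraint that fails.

Yes

Across: 5+6+2+7=20; 2+9+6+5=22. Down: 5+2=7; 6+9=15; 2+6=8; 7+5=12. No digit repeats within any run.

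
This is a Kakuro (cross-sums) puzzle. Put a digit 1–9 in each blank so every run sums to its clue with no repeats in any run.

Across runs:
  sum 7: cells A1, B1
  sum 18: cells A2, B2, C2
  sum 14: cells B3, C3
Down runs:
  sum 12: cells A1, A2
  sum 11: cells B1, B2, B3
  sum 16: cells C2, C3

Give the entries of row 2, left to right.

9, 2, 7

16 in 2 cells must be {7,9}.
The 14 across and the 16 down share only 9, so C3 = 9.
C2 = 16 − 9 = 7 completes the 16 down.
B3 = 14 − 9 = 5 completes the 14 across.
B2 = 2: the only remaining digit allowed by both the 18 across and the 11 down.
B1 = 11 − 7 = 4 completes the 11 down.
A2 = 18 − 9 = 9 completes the 18 across.
A1 = 7 − 4 = 3 completes the 7 across.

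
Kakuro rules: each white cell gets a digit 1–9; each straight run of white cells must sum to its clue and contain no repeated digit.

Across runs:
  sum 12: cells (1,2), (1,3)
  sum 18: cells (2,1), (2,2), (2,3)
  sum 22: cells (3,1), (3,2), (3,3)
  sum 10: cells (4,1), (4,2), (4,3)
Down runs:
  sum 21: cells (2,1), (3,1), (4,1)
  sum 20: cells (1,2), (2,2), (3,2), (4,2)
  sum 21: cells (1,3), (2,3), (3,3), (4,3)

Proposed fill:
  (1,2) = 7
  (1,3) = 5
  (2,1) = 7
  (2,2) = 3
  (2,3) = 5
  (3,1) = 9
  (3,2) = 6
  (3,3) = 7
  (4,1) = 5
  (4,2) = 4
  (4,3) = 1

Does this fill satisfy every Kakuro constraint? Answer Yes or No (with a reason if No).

No — the down run (1,3)–(4,3) sums to 18, not 21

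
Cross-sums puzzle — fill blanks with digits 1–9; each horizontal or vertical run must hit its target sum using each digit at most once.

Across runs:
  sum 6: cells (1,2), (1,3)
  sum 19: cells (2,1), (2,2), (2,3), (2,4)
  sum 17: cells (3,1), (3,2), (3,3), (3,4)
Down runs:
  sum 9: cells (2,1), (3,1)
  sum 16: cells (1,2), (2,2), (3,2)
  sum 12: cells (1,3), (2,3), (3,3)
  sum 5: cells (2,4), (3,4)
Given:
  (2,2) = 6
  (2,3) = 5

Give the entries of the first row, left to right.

Given what's placed, (2,4) must be 1 to fit the 19 across and 5 down.
(3,4) = 5 − 1 = 4 completes the 5 down.
(2,1) = 19 − 12 = 7 completes the 19 across.
(3,1) = 9 − 7 = 2 completes the 9 down.
Nothing is forced directly, so branch on (1,2), whose candidates are 1 or 2. If (1,2) = 1: then (1,3) would have to be in {5} for the 6 across but in {1,3,4,6} for the 12 down — contradiction. So (1,2) = 2.
(1,3) = 6 − 2 = 4 completes the 6 across.
(3,2) = 16 − 8 = 8 completes the 16 down.
(3,3) = 17 − 14 = 3 completes the 17 across.

2 4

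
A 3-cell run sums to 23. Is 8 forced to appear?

Yes

The only way to make 23 from 3 distinct digits is {6,8,9}, which contains 8.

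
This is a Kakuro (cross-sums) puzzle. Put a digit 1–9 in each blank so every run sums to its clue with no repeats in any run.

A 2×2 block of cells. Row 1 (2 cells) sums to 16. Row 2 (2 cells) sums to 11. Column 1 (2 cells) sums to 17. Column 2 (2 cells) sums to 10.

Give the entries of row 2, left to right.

8 3

16 in 2 cells must be {7,9}; 17 in 2 cells must be {8,9}.
The 16 across and the 17 down share only 9, so (1,1) = 9.
(1,2) = 16 − 9 = 7 completes the 16 across.
(2,1) = 17 − 9 = 8 completes the 17 down.
(2,2) = 11 − 8 = 3 completes the 11 across.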